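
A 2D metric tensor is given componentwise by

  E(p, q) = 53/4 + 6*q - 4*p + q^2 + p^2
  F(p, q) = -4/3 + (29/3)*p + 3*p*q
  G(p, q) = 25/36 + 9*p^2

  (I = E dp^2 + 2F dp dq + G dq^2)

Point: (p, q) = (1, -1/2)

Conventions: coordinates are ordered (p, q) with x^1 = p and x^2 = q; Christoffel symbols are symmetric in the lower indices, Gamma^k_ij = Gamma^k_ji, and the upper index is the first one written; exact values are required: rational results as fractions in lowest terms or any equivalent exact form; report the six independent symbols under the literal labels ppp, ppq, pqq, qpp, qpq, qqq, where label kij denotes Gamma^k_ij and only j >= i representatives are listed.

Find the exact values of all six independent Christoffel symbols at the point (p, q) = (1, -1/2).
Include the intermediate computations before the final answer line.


E = 15/2, F = 41/6, G = 349/36 at the point
E_p = -2, E_q = 5, F_p = 49/6, F_q = 3, G_p = 18, G_q = 0
EG - F^2 = 1873/72;  g^inv = (72/1873) * [[349/36, -41/6], [-41/6, 15/2]]
first-kind symbols [ij,l] = (1/2)(d_i g_jl + d_j g_il - d_l g_ij): [pp,p] = E_p/2 = -1, [pp,q] = F_p - E_q/2 = 17/3, [pq,p] = E_q/2 = 5/2, [pq,q] = G_p/2 = 9, [qq,p] = F_q - G_p/2 = -6, [qq,q] = G_q/2 = 0
Gamma^p_ij = (G*[ij,p] - F*[ij,q])/(EG - F^2), Gamma^q_ij = (E*[ij,q] - F*[ij,p])/(EG - F^2)

Answer: Gamma_ppp = -3486/1873, Gamma_ppq = -2683/1873, Gamma_pqq = -4188/1873, Gamma_qpp = 3552/1873, Gamma_qpq = 3630/1873, Gamma_qqq = 2952/1873


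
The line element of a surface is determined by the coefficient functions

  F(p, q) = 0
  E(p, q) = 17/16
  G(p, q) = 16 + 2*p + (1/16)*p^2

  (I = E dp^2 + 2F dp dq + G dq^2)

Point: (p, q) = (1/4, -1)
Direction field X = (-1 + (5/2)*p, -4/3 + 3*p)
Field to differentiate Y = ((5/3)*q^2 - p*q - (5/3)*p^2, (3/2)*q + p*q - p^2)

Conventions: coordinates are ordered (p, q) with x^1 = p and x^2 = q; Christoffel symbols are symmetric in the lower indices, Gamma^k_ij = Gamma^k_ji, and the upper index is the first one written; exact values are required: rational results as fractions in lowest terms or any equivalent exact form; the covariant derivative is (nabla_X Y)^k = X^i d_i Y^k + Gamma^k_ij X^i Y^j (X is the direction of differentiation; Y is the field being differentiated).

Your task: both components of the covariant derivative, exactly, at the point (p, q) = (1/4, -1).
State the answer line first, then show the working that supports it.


Answer: (nabla_X Y)^p = 39839/39168, (nabla_X Y)^q = -601/1248

E = 17/16, F = 0, G = 4225/256 at the point
E_p = 0, E_q = 0, F_p = 0, F_q = 0, G_p = 65/32, G_q = 0
EG - F^2 = 71825/4096;  g^inv = (4096/71825) * [[4225/256, 0], [0, 17/16]]
first-kind symbols [ij,l] = (1/2)(d_i g_jl + d_j g_il - d_l g_ij): [pp,p] = E_p/2 = 0, [pp,q] = F_p - E_q/2 = 0, [pq,p] = E_q/2 = 0, [pq,q] = G_p/2 = 65/64, [qq,p] = F_q - G_p/2 = -65/64, [qq,q] = G_q/2 = 0
Gamma^p_ij = (G*[ij,p] - F*[ij,q])/(EG - F^2), Gamma^q_ij = (E*[ij,q] - F*[ij,p])/(EG - F^2)
Gamma_ppp = 0, Gamma_ppq = 0, Gamma_pqq = -65/68, Gamma_qpp = 0, Gamma_qpq = 4/65, Gamma_qqq = 0
X = (-3/8, -7/12), Y = (29/16, -29/16) at the point


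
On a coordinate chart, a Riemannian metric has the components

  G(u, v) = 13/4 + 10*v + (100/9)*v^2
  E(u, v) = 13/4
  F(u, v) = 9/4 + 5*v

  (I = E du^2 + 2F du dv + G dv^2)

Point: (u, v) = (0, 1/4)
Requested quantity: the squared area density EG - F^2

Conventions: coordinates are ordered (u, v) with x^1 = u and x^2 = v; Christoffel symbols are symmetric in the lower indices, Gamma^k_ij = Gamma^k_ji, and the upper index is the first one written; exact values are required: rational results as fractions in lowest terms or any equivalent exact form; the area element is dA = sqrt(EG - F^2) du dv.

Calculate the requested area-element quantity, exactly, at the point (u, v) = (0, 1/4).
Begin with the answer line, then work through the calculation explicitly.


Answer: EG - F^2 = 313/36

E = 13/4, F = 7/2, G = 58/9; EG - F^2 = 313/36


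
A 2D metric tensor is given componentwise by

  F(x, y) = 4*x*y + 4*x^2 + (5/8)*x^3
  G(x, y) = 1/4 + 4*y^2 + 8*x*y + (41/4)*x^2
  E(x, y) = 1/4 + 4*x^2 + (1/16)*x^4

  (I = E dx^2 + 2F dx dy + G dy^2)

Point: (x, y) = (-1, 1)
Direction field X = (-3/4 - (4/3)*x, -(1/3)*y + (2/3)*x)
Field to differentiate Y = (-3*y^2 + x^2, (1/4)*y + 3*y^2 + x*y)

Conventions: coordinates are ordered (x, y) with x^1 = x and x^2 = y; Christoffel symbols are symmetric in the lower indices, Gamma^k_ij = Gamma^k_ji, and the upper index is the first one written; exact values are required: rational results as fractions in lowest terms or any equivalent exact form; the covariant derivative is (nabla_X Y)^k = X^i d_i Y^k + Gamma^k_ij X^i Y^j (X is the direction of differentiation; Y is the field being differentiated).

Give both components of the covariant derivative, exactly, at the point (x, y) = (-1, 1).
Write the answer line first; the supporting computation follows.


Answer: (nabla_X Y)^x = 185213/42456, (nabla_X Y)^y = -638167/84912

E = 69/16, F = -5/8, G = 13/2 at the point
E_x = -33/4, E_y = 0, F_x = -17/8, F_y = -4, G_x = -25/2, G_y = 0
EG - F^2 = 1769/64;  g^inv = (64/1769) * [[13/2, 5/8], [5/8, 69/16]]
first-kind symbols [ij,l] = (1/2)(d_i g_jl + d_j g_il - d_l g_ij): [xx,x] = E_x/2 = -33/8, [xx,y] = F_x - E_y/2 = -17/8, [xy,x] = E_y/2 = 0, [xy,y] = G_x/2 = -25/4, [yy,x] = F_y - G_x/2 = 9/4, [yy,y] = G_y/2 = 0
Gamma^x_ij = (G*[ij,x] - F*[ij,y])/(EG - F^2), Gamma^y_ij = (E*[ij,y] - F*[ij,x])/(EG - F^2)
Gamma_xxx = -1801/1769, Gamma_xxy = -250/1769, Gamma_xyy = 936/1769, Gamma_yxx = -1503/3538, Gamma_yxy = -1725/1769, Gamma_yyy = 90/1769
X = (7/12, -1), Y = (-2, 9/4) at the point


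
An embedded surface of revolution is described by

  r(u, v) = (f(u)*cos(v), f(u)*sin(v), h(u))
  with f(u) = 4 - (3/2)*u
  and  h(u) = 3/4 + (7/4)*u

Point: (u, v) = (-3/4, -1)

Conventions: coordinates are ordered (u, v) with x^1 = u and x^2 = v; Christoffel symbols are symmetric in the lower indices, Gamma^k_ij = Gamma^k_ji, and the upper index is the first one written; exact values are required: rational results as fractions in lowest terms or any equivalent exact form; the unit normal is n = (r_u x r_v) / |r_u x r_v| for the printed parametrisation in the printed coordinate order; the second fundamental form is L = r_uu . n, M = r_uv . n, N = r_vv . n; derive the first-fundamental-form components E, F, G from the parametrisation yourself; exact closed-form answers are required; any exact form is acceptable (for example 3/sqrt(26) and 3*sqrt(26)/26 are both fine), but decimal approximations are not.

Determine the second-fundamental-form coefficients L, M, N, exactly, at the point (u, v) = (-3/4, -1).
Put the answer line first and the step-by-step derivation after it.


Answer: L = 0, M = 0, N = 287*sqrt(85)/680

f = 41/8, f' = -3/2, f'' = 0, h' = 7/4, h'' = 0
E = 85/16, F = 0, G = 1681/64; answer radicand W^2 = 85/16
unnormalised second-form numerators: l = 0, m = 0, n = 287/32; L = l/sqrt(85/16), and similarly M = m/sqrt(W^2), N = n/sqrt(W^2)


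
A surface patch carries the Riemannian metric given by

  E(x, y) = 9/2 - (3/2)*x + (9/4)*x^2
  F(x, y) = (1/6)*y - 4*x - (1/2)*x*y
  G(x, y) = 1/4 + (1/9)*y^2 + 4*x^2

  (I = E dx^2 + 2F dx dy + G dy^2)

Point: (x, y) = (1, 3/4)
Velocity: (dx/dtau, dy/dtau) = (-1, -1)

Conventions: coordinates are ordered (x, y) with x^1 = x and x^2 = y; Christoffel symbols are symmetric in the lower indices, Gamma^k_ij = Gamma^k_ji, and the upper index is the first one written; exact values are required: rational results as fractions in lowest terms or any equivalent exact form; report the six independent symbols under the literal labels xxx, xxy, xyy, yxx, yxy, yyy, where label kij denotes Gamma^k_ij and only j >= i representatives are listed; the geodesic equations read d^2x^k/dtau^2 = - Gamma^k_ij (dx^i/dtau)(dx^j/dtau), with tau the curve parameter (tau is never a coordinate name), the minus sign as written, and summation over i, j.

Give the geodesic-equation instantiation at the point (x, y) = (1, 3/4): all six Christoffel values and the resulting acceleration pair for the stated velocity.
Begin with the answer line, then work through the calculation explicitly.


Answer: Gamma_xxx = -776/293, Gamma_xxy = 1088/293, Gamma_xyy = -3520/879, Gamma_yxx = -1062/293, Gamma_yxy = 1344/293, Gamma_yyy = -3452/879; accelerations (d^2x/dtau^2, d^2y/dtau^2) = (-680/879, -1426/879)

E = 21/4, F = -17/4, G = 69/16 at the point
E_x = 3, E_y = 0, F_x = -35/8, F_y = -1/3, G_x = 8, G_y = 1/6
EG - F^2 = 293/64;  g^inv = (64/293) * [[69/16, 17/4], [17/4, 21/4]]
first-kind symbols [ij,l] = (1/2)(d_i g_jl + d_j g_il - d_l g_ij): [xx,x] = E_x/2 = 3/2, [xx,y] = F_x - E_y/2 = -35/8, [xy,x] = E_y/2 = 0, [xy,y] = G_x/2 = 4, [yy,x] = F_y - G_x/2 = -13/3, [yy,y] = G_y/2 = 1/12
Gamma^x_ij = (G*[ij,x] - F*[ij,y])/(EG - F^2), Gamma^y_ij = (E*[ij,y] - F*[ij,x])/(EG - F^2)
Gamma_xxx = -776/293, Gamma_xxy = 1088/293, Gamma_xyy = -3520/879, Gamma_yxx = -1062/293, Gamma_yxy = 1344/293, Gamma_yyy = -3452/879
d^2x/dtau^2 = -(Gamma_xxx*(-1)^2 + 2*Gamma_xxy*(-1)*(-1) + Gamma_xyy*(-1)^2) = -680/879
d^2y/dtau^2 = -(Gamma_yxx*(-1)^2 + 2*Gamma_yxy*(-1)*(-1) + Gamma_yyy*(-1)^2) = -1426/879


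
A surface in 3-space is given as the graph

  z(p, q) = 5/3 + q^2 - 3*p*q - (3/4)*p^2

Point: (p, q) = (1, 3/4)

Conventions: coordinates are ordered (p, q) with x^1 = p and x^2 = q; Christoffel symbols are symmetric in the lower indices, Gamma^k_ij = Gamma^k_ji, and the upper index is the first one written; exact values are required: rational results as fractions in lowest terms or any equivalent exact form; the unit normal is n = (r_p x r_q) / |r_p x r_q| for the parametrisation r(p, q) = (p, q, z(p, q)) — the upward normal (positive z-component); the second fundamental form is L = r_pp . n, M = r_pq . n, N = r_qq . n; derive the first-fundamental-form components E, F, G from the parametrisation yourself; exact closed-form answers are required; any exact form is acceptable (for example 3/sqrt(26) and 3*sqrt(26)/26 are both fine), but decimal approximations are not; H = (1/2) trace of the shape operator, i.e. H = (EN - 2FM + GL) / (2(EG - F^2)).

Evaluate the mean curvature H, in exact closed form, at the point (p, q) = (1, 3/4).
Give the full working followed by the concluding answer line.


z_p = -15/4, z_q = -3/2, z_pp = -3/2, z_pq = -3, z_qq = 2
E = 241/16, F = 45/8, G = 13/4; answer radicand W^2 = 277/16
unnormalised second-form numerators: l = -3/2, m = -3, n = 2; L = l/sqrt(277/16), and similarly M = m/sqrt(W^2), N = n/sqrt(W^2)
H = (E*n - 2*F*m + G*l) / (2*(EG - F^2)*sqrt(W^2)); E*n - 2*F*m + G*l = 59, EG - F^2 = 277/16, so H = (472/277)/sqrt(277/16)

Answer: H = 1888*sqrt(277)/76729


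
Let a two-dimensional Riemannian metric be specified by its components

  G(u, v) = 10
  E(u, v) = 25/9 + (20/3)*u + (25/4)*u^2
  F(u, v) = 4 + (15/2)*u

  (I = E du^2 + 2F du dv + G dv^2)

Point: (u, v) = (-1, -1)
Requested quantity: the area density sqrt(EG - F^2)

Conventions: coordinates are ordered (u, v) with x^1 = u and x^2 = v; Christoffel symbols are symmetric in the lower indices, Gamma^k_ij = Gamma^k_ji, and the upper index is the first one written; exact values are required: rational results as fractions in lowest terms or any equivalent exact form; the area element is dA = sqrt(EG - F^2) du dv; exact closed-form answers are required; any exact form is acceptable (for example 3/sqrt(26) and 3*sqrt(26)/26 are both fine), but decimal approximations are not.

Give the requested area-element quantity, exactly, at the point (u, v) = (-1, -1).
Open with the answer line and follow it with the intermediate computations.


Answer: sqrt(EG - F^2) = sqrt(409)/6

E = 85/36, F = -7/2, G = 10; EG - F^2 = 409/36


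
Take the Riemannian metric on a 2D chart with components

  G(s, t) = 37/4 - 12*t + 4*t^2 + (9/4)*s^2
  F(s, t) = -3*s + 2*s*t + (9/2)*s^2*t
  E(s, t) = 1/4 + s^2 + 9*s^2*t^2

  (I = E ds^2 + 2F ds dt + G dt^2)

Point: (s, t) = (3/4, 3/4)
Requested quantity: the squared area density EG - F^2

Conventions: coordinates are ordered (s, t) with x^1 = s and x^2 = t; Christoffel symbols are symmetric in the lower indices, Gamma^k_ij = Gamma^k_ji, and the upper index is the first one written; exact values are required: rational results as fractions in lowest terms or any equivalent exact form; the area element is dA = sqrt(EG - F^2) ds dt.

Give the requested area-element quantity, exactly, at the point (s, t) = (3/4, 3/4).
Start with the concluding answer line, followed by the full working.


Answer: EG - F^2 = 13501/1024

E = 937/256, F = 99/128, G = 241/64; EG - F^2 = 13501/1024


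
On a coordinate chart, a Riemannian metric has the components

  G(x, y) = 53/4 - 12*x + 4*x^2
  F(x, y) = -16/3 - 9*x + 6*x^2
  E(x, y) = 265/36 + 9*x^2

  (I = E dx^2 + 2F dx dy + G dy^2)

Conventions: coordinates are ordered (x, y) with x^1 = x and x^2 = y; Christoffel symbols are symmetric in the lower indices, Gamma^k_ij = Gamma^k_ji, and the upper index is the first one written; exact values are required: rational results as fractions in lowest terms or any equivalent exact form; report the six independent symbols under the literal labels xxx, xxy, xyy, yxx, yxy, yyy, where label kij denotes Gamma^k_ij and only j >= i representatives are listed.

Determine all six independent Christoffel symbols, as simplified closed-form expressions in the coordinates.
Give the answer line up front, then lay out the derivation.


Answer: Gamma_xxx = (-5184*x^3 + 7776*x^2 + 14724*x - 6912)/(18964*x^2 - 26544*x + 9949), Gamma_xxy = (-3456*x^3 + 10368*x^2 - 4704*x - 4608)/(18964*x^2 - 26544*x + 9949), Gamma_xyy = (-2304*x^3 + 10368*x^2 - 18000*x + 11448)/(18964*x^2 - 26544*x + 9949), Gamma_yxx = (7776*x^3 + 19632*x - 9540)/(18964*x^2 - 26544*x + 9949), Gamma_yxy = (5184*x^3 - 7776*x^2 + 4240*x - 6360)/(18964*x^2 - 26544*x + 9949), Gamma_yyy = (3456*x^3 - 10368*x^2 + 4704*x + 4608)/(18964*x^2 - 26544*x + 9949)

E = 265/36 + 9*x^2; F = -16/3 - 9*x + 6*x^2; G = 53/4 - 12*x + 4*x^2
Gamma^k_ij = (1/2) g^{kl} (d_i g_jl + d_j g_il - d_l g_ij), with g^inv = (1/(EG-F^2)) [[G, -F], [-F, E]]
first partials: E_x = 18*x, E_y = 0, F_x = -9 + 12*x, F_y = 0, G_x = -12 + 8*x, G_y = 0
D = EG - F^2 = 9949/144 - (553/3)*x + (4741/36)*x^2
expanded: Gamma^x_xx = (G E_x - 2F F_x + F E_y)/(2D), Gamma^x_xy = (G E_y - F G_x)/(2D), Gamma^x_yy = (2G F_y - G G_x - F G_y)/(2D), Gamma^y_xx = (2E F_x - E E_y - F E_x)/(2D), Gamma^y_xy = (E G_x - F E_y)/(2D), Gamma^y_yy = (E G_y - 2F F_y + F G_x)/(2D); substitute and cancel common factors


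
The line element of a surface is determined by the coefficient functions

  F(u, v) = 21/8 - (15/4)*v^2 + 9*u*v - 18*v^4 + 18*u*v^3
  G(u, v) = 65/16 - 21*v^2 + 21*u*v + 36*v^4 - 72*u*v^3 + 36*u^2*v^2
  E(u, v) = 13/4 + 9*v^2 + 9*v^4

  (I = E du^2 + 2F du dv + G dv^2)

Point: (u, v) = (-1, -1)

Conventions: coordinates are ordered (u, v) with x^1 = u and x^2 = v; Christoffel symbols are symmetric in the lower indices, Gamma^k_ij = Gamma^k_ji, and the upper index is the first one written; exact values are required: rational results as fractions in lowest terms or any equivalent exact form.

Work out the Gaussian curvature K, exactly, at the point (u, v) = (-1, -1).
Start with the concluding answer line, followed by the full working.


Answer: K = -9216/151321

E = 85/4, F = 63/8, G = 65/16, EG - F^2 = 389/16 at the point
E_u = 0, E_v = -54, F_u = -27, F_v = 33/2, G_u = -21, G_v = 21
E_vv = 126, F_uv = 63, G_uu = 72
Using the Brioschi determinant formula for K from the metric derivatives:
M1 = [[-E_vv/2 + F_uv - G_uu/2, E_u/2, F_u - E_v/2], [F_v - G_u/2, E, F], [G_v/2, F, G]] = [[-36, 0, 0], [27, 85/4, 63/8], [21/2, 63/8, 65/16]]; det M1 = -3501/4
M2 = [[0, E_v/2, G_u/2], [E_v/2, E, F], [G_u/2, F, G]] = [[0, -27, -21/2], [-27, 85/4, 63/8], [-21/2, 63/8, 65/16]]; det M2 = -3357/4
det M1 - det M2 = -36; K = -36 / (389/16)^2 = -9216/151321


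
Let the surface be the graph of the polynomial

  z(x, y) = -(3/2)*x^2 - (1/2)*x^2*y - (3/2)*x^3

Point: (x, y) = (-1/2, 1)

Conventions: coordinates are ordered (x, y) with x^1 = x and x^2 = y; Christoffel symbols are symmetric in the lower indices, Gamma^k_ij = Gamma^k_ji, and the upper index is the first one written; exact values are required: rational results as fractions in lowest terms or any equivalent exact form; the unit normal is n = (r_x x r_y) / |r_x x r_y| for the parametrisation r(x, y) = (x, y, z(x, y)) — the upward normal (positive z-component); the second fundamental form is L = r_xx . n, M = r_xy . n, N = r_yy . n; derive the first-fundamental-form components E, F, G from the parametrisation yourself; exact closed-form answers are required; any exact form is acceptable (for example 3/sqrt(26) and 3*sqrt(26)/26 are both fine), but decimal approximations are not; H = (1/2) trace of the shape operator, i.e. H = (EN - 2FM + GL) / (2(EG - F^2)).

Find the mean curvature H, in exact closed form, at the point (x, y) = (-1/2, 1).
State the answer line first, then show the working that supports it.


Answer: H = 79*sqrt(114)/6498

z_x = 7/8, z_y = -1/8, z_xx = 1/2, z_xy = 1/2, z_yy = 0
E = 113/64, F = -7/64, G = 65/64; answer radicand W^2 = 57/32
unnormalised second-form numerators: l = 1/2, m = 1/2, n = 0; L = l/sqrt(57/32), and similarly M = m/sqrt(W^2), N = n/sqrt(W^2)
H = (E*n - 2*F*m + G*l) / (2*(EG - F^2)*sqrt(W^2)); E*n - 2*F*m + G*l = 79/128, EG - F^2 = 57/32, so H = (79/456)/sqrt(57/32)


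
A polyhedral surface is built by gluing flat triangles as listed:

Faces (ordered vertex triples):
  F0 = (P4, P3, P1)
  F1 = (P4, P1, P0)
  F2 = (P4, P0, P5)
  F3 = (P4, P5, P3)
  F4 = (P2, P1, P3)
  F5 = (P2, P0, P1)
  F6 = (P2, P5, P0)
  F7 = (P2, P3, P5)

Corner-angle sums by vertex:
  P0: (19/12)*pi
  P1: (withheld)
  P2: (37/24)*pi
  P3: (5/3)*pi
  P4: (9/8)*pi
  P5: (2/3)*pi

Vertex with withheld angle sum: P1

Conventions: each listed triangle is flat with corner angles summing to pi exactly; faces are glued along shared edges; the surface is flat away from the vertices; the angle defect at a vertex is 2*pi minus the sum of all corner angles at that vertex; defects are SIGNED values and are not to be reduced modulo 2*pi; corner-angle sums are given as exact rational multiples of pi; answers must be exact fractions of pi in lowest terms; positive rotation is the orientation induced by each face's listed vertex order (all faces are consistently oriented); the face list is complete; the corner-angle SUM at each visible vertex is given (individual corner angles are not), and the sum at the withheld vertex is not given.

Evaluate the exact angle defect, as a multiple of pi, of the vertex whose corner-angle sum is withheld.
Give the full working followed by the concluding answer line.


V = 6, E = 12, F = 8; chi = V - E + F = 2
Gauss-Bonnet: total defect = 2*pi*chi = 4*pi; visible defects sum to (41/12)*pi

Answer: defect(P1) = (7/12)*pi


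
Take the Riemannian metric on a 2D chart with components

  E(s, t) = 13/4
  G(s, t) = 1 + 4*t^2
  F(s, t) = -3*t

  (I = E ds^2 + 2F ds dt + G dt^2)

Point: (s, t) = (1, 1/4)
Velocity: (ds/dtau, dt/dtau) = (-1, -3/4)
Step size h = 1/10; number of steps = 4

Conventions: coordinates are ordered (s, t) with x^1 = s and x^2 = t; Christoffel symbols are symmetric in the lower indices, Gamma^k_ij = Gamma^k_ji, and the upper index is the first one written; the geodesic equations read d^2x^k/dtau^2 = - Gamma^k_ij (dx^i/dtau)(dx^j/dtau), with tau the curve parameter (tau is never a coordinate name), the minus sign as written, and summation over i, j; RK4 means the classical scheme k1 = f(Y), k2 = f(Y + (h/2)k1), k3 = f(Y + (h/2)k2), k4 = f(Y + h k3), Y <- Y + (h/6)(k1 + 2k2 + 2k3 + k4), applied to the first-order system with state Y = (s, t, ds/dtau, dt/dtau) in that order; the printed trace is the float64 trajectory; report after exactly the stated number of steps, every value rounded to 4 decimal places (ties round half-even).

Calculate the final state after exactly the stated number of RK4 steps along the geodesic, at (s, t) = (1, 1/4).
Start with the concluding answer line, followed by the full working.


Answer: s = 0.6419, t = -0.0581, ds/dtau = -0.7853, dt/dtau = -0.7767

f(Y) = (ds/dtau, dt/dtau, -Gamma^s_ij Y'^i Y'^j, -Gamma^t_ij Y'^i Y'^j) with the Gammas evaluated at the stage position; h = 0.100000; intermediate values shown to 6 dp
step 0: s = 1.0000, t = 0.2500, ds/dtau = -1.0000, dt/dtau = -0.7500
step 1:
  k1: at (s, t) = (1.000000, 0.250000), (ds/dtau, dt/dtau) = (-1.000000, -0.750000); Gamma_sss = 0.000000, Gamma_sst = 0.000000, Gamma_stt = -0.857143, Gamma_tss = 0.000000, Gamma_tst = 0.000000, Gamma_ttt = 0.285714; k1 = (-1.000000, -0.750000, 0.482143, -0.160714)
  k2: at (s, t) = (0.950000, 0.212500), (ds/dtau, dt/dtau) = (-0.975893, -0.758036); Gamma_sss = 0.000000, Gamma_sst = 0.000000, Gamma_stt = -0.874476, Gamma_tss = 0.000000, Gamma_tst = 0.000000, Gamma_ttt = 0.247768; k2 = (-0.975893, -0.758036, 0.502490, -0.142372)
  k3: at (s, t) = (0.951205, 0.212098), (ds/dtau, dt/dtau) = (-0.974876, -0.757119); Gamma_sss = 0.000000, Gamma_sst = 0.000000, Gamma_stt = -0.874650, Gamma_tss = 0.000000, Gamma_tst = 0.000000, Gamma_ttt = 0.247349; k3 = (-0.974876, -0.757119, 0.501374, -0.141788)
  k4: at (s, t) = (0.902512, 0.174288), (ds/dtau, dt/dtau) = (-0.949863, -0.764179); Gamma_sss = 0.000000, Gamma_sst = 0.000000, Gamma_stt = -0.889810, Gamma_tss = 0.000000, Gamma_tst = 0.000000, Gamma_ttt = 0.206778; k4 = (-0.949863, -0.764179, 0.519622, -0.120752)
  Y <- Y + (h/6)(k1 + 2k2 + 2k3 + k4): s = 0.9025, t = 0.1743, ds/dtau = -0.9498, dt/dtau = -0.7642
step 2:
  k1: at (s, t) = (0.902477, 0.174259), (ds/dtau, dt/dtau) = (-0.949842, -0.764163); Gamma_sss = 0.000000, Gamma_sst = 0.000000, Gamma_stt = -0.889821, Gamma_tss = 0.000000, Gamma_tst = 0.000000, Gamma_ttt = 0.206745; k1 = (-0.949842, -0.764163, 0.519607, -0.120728)
  k2: at (s, t) = (0.854985, 0.136050), (ds/dtau, dt/dtau) = (-0.923861, -0.770199); Gamma_sss = 0.000000, Gamma_sst = 0.000000, Gamma_stt = -0.902517, Gamma_tss = 0.000000, Gamma_tst = 0.000000, Gamma_ttt = 0.163717; k2 = (-0.923861, -0.770199, 0.535379, -0.097118)
  k3: at (s, t) = (0.856284, 0.135749), (ds/dtau, dt/dtau) = (-0.923073, -0.769019); Gamma_sss = 0.000000, Gamma_sst = 0.000000, Gamma_stt = -0.902606, Gamma_tss = 0.000000, Gamma_tst = 0.000000, Gamma_ttt = 0.163370; k3 = (-0.923073, -0.769019, 0.533792, -0.096615)
  k4: at (s, t) = (0.810169, 0.097357), (ds/dtau, dt/dtau) = (-0.896463, -0.773825); Gamma_sss = 0.000000, Gamma_sst = 0.000000, Gamma_stt = -0.912433, Gamma_tss = 0.000000, Gamma_tst = 0.000000, Gamma_ttt = 0.118442; k4 = (-0.896463, -0.773825, 0.546369, -0.070924)
  Y <- Y + (h/6)(k1 + 2k2 + 2k3 + k4): s = 0.8101, t = 0.0973, ds/dtau = -0.8964, dt/dtau = -0.7738
step 3:
  k1: at (s, t) = (0.810140, 0.097318), (ds/dtau, dt/dtau) = (-0.896436, -0.773815); Gamma_sss = 0.000000, Gamma_sst = 0.000000, Gamma_stt = -0.912441, Gamma_tss = 0.000000, Gamma_tst = 0.000000, Gamma_ttt = 0.118396; k1 = (-0.896436, -0.773815, 0.546360, -0.070894)
  k2: at (s, t) = (0.765319, 0.058627), (ds/dtau, dt/dtau) = (-0.869118, -0.777360); Gamma_sss = 0.000000, Gamma_sst = 0.000000, Gamma_stt = -0.919188, Gamma_tss = 0.000000, Gamma_tst = 0.000000, Gamma_ttt = 0.071853; k2 = (-0.869118, -0.777360, 0.555455, -0.043420)
  k3: at (s, t) = (0.766685, 0.058450), (ds/dtau, dt/dtau) = (-0.868664, -0.775986); Gamma_sss = 0.000000, Gamma_sst = 0.000000, Gamma_stt = -0.919212, Gamma_tss = 0.000000, Gamma_tst = 0.000000, Gamma_ttt = 0.071637; k3 = (-0.868664, -0.775986, 0.553507, -0.043137)
  k4: at (s, t) = (0.723274, 0.019720), (ds/dtau, dt/dtau) = (-0.841086, -0.778129); Gamma_sss = 0.000000, Gamma_sst = 0.000000, Gamma_stt = -0.922635, Gamma_tss = 0.000000, Gamma_tst = 0.000000, Gamma_ttt = 0.024259; k4 = (-0.841086, -0.778129, 0.558641, -0.014688)
  Y <- Y + (h/6)(k1 + 2k2 + 2k3 + k4): s = 0.7233, t = 0.0197, ds/dtau = -0.8411, dt/dtau = -0.7781
step 4:
  k1: at (s, t) = (0.723256, 0.019674), (ds/dtau, dt/dtau) = (-0.841054, -0.778127); Gamma_sss = 0.000000, Gamma_sst = 0.000000, Gamma_stt = -0.922637, Gamma_tss = 0.000000, Gamma_tst = 0.000000, Gamma_ttt = 0.024203; k1 = (-0.841054, -0.778127, 0.558639, -0.014654)
  k2: at (s, t) = (0.681203, -0.019232), (ds/dtau, dt/dtau) = (-0.813122, -0.778859); Gamma_sss = 0.000000, Gamma_sst = 0.000000, Gamma_stt = -0.922657, Gamma_tss = 0.000000, Gamma_tst = 0.000000, Gamma_ttt = -0.023660; k2 = (-0.813122, -0.778859, 0.559704, 0.014352)
  k3: at (s, t) = (0.682600, -0.019269), (ds/dtau, dt/dtau) = (-0.813069, -0.777409); Gamma_sss = 0.000000, Gamma_sst = 0.000000, Gamma_stt = -0.922655, Gamma_tss = 0.000000, Gamma_tst = 0.000000, Gamma_ttt = -0.023705; k3 = (-0.813069, -0.777409, 0.557620, 0.014326)
  k4: at (s, t) = (0.641949, -0.058067), (ds/dtau, dt/dtau) = (-0.785292, -0.776694); Gamma_sss = 0.000000, Gamma_sst = 0.000000, Gamma_stt = -0.919262, Gamma_tss = 0.000000, Gamma_tst = 0.000000, Gamma_ttt = -0.071171; k4 = (-0.785292, -0.776694, 0.554548, 0.042934)
  Y <- Y + (h/6)(k1 + 2k2 + 2k3 + k4): s = 0.6419, t = -0.0581, ds/dtau = -0.7853, dt/dtau = -0.7767


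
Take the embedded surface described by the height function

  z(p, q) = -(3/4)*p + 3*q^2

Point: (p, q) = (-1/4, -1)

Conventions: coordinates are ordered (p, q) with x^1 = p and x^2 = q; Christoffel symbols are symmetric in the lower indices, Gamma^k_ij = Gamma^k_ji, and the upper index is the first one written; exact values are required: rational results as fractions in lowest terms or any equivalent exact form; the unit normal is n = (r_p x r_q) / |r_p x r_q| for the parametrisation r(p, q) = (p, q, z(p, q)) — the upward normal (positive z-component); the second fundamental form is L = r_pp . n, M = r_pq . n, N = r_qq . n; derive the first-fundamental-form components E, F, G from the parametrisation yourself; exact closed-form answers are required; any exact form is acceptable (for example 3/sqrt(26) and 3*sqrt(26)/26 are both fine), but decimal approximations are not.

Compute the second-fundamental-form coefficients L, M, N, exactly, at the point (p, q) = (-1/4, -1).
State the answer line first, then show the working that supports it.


Answer: L = 0, M = 0, N = 24*sqrt(601)/601

z_p = -3/4, z_q = -6, z_pp = 0, z_pq = 0, z_qq = 6
E = 25/16, F = 9/2, G = 37; answer radicand W^2 = 601/16
unnormalised second-form numerators: l = 0, m = 0, n = 6; L = l/sqrt(601/16), and similarly M = m/sqrt(W^2), N = n/sqrt(W^2)


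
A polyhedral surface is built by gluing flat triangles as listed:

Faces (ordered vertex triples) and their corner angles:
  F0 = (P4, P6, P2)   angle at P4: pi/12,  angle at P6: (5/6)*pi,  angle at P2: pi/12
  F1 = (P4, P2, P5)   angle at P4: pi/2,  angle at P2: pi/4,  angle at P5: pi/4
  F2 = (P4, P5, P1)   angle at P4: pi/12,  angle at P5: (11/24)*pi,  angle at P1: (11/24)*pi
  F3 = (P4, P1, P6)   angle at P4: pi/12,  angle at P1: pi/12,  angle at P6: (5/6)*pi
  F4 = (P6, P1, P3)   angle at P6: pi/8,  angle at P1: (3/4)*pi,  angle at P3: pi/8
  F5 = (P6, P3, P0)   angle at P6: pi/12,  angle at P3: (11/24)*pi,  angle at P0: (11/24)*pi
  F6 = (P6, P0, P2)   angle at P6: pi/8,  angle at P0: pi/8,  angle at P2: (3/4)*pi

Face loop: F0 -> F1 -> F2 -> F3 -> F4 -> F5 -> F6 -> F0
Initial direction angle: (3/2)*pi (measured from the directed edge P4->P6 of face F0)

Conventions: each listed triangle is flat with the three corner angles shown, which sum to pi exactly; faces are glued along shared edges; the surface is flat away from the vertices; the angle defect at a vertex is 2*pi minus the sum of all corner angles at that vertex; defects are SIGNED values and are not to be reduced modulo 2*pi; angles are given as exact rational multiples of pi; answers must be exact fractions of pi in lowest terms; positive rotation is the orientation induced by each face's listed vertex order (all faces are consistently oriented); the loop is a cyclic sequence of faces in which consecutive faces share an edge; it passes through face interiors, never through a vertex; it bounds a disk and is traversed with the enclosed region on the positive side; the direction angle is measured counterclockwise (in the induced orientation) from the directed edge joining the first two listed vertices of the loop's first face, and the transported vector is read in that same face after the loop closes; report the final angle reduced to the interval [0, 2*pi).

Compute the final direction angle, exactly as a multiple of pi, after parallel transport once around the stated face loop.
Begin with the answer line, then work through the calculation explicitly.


Answer: final direction angle = (3/4)*pi

enclosed vertex P4: corner angles sum to (3/4)*pi, defect = 2*pi - (3/4)*pi = (5/4)*pi
enclosed vertex P6: corner angles sum to 2*pi, defect = 2*pi - 2*pi = 0
the final direction is the initial angle plus the enclosed defects, taken mod 2*pi in the induced orientation
final angle = (3/2)*pi + (5/4)*pi = (3/4)*pi (mod 2*pi)


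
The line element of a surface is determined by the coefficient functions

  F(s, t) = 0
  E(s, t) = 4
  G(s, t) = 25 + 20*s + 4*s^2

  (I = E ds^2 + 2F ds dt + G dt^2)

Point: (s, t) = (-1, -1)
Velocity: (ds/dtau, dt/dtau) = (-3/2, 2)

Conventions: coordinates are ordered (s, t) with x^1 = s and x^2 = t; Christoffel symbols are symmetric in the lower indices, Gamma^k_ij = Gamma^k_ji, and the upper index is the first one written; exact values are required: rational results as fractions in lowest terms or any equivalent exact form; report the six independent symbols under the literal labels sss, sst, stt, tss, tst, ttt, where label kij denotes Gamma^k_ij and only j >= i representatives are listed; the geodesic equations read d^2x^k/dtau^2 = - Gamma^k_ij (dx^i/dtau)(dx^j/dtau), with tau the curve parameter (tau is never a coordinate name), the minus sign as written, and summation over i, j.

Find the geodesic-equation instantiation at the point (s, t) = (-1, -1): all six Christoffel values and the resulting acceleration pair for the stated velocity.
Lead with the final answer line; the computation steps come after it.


Answer: Gamma_sss = 0, Gamma_sst = 0, Gamma_stt = -3/2, Gamma_tss = 0, Gamma_tst = 2/3, Gamma_ttt = 0; accelerations (d^2s/dtau^2, d^2t/dtau^2) = (6, 4)

E = 4, F = 0, G = 9 at the point
E_s = 0, E_t = 0, F_s = 0, F_t = 0, G_s = 12, G_t = 0
EG - F^2 = 36;  g^inv = (1/36) * [[9, 0], [0, 4]]
first-kind symbols [ij,l] = (1/2)(d_i g_jl + d_j g_il - d_l g_ij): [ss,s] = E_s/2 = 0, [ss,t] = F_s - E_t/2 = 0, [st,s] = E_t/2 = 0, [st,t] = G_s/2 = 6, [tt,s] = F_t - G_s/2 = -6, [tt,t] = G_t/2 = 0
Gamma^s_ij = (G*[ij,s] - F*[ij,t])/(EG - F^2), Gamma^t_ij = (E*[ij,t] - F*[ij,s])/(EG - F^2)
Gamma_sss = 0, Gamma_sst = 0, Gamma_stt = -3/2, Gamma_tss = 0, Gamma_tst = 2/3, Gamma_ttt = 0
d^2s/dtau^2 = -(Gamma_sss*(-3/2)^2 + 2*Gamma_sst*(-3/2)*(2) + Gamma_stt*(2)^2) = 6
d^2t/dtau^2 = -(Gamma_tss*(-3/2)^2 + 2*Gamma_tst*(-3/2)*(2) + Gamma_ttt*(2)^2) = 4


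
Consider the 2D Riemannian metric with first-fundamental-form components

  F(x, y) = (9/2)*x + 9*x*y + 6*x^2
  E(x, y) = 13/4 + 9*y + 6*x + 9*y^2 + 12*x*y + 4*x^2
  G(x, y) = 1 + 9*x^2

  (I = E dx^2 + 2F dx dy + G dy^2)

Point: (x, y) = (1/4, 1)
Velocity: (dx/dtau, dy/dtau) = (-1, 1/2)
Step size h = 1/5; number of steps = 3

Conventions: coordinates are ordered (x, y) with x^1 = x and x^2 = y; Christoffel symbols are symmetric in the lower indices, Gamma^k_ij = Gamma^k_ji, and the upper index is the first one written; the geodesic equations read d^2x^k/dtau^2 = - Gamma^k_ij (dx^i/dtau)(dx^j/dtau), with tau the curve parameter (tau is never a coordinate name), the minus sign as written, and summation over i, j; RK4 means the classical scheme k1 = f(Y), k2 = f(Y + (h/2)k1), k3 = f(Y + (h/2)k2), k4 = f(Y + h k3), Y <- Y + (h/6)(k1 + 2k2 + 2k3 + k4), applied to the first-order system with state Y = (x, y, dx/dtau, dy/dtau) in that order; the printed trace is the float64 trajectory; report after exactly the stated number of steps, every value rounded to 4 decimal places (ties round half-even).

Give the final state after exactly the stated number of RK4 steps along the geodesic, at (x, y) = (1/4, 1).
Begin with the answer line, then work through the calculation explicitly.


Answer: x = -0.3134, y = 1.3011, dx/dtau = -0.8759, dy/dtau = 0.4966

f(Y) = (dx/dtau, dy/dtau, -Gamma^x_ij Y'^i Y'^j, -Gamma^y_ij Y'^i Y'^j) with the Gammas evaluated at the stage position; h = 0.200000; intermediate values shown to 6 dp
step 0: x = 0.2500, y = 1.0000, dx/dtau = -1.0000, dy/dtau = 0.5000
step 1:
  k1: at (x, y) = (0.250000, 1.000000), (dx/dtau, dy/dtau) = (-1.000000, 0.500000); Gamma_xxx = 0.376471, Gamma_xxy = 0.564706, Gamma_xyy = 0.000000, Gamma_yxx = 0.056471, Gamma_yxy = 0.084706, Gamma_yyy = 0.000000; k1 = (-1.000000, 0.500000, 0.188235, 0.028235)
  k2: at (x, y) = (0.150000, 1.050000), (dx/dtau, dy/dtau) = (-0.981176, 0.502824); Gamma_xxx = 0.385139, Gamma_xxy = 0.577709, Gamma_xyy = 0.000000, Gamma_yxx = 0.035013, Gamma_yxy = 0.052519, Gamma_yyy = 0.000000; k2 = (-0.981176, 0.502824, 0.199259, 0.018114)
  k3: at (x, y) = (0.151882, 1.050282), (dx/dtau, dy/dtau) = (-0.980074, 0.501811); Gamma_xxx = 0.384738, Gamma_xxy = 0.577107, Gamma_xyy = 0.000000, Gamma_yxx = 0.035382, Gamma_yxy = 0.053073, Gamma_yyy = 0.000000; k3 = (-0.980074, 0.501811, 0.198098, 0.018218)
  k4: at (x, y) = (0.053985, 1.100362), (dx/dtau, dy/dtau) = (-0.960380, 0.503644); Gamma_xxx = 0.390770, Gamma_xxy = 0.586154, Gamma_xyy = 0.000000, Gamma_yxx = 0.012892, Gamma_yxy = 0.019338, Gamma_yyy = 0.000000; k4 = (-0.960380, 0.503644, 0.206615, 0.006816)
  Y <- Y + (h/6)(k1 + 2k2 + 2k3 + k4): x = 0.0539, y = 1.1004, dx/dtau = -0.9603, dy/dtau = 0.5036
step 2:
  k1: at (x, y) = (0.053904, 1.100430), (dx/dtau, dy/dtau) = (-0.960348, 0.503591); Gamma_xxx = 0.390768, Gamma_xxy = 0.586152, Gamma_xyy = 0.000000, Gamma_yxx = 0.012872, Gamma_yxy = 0.019309, Gamma_yyy = 0.000000; k1 = (-0.960348, 0.503591, 0.206559, 0.006804)
  k2: at (x, y) = (-0.042131, 1.150790), (dx/dtau, dy/dtau) = (-0.939692, 0.504271); Gamma_xxx = 0.393948, Gamma_xxy = 0.590923, Gamma_xyy = 0.000000, Gamma_yxx = -0.010228, Gamma_yxy = -0.015342, Gamma_yyy = 0.000000; k2 = (-0.939692, 0.504271, 0.212164, -0.005508)
  k3: at (x, y) = (-0.040065, 1.150858), (dx/dtau, dy/dtau) = (-0.939131, 0.503040); Gamma_xxx = 0.393651, Gamma_xxy = 0.590476, Gamma_xyy = 0.000000, Gamma_yxx = -0.009711, Gamma_yxy = -0.014566, Gamma_yyy = 0.000000; k3 = (-0.939131, 0.503040, 0.210719, -0.005198)
  k4: at (x, y) = (-0.133922, 1.201038), (dx/dtau, dy/dtau) = (-0.918204, 0.502551); Gamma_xxx = 0.394052, Gamma_xxy = 0.591079, Gamma_xyy = 0.000000, Gamma_yxx = -0.032742, Gamma_yxy = -0.049113, Gamma_yyy = 0.000000; k4 = (-0.918204, 0.502551, 0.213275, -0.017721)
  Y <- Y + (h/6)(k1 + 2k2 + 2k3 + k4): x = -0.1340, y = 1.2011, dx/dtau = -0.9182, dy/dtau = 0.5025
step 3:
  k1: at (x, y) = (-0.133969, 1.201123), (dx/dtau, dy/dtau) = (-0.918161, 0.502513); Gamma_xxx = 0.394039, Gamma_xxy = 0.591058, Gamma_xyy = 0.000000, Gamma_yxx = -0.032751, Gamma_yxy = -0.049127, Gamma_yyy = 0.000000; k1 = (-0.918161, 0.502513, 0.213232, -0.017723)
  k2: at (x, y) = (-0.225785, 1.251374), (dx/dtau, dy/dtau) = (-0.896838, 0.500741); Gamma_xxx = 0.391672, Gamma_xxy = 0.587509, Gamma_xyy = 0.000000, Gamma_yxx = -0.055242, Gamma_yxy = -0.082863, Gamma_yyy = 0.000000; k2 = (-0.896838, 0.500741, 0.212651, -0.029993)
  k3: at (x, y) = (-0.223653, 1.251197), (dx/dtau, dy/dtau) = (-0.896896, 0.499514); Gamma_xxx = 0.391542, Gamma_xxy = 0.587313, Gamma_xyy = 0.000000, Gamma_yxx = -0.054659, Gamma_yxy = -0.081989, Gamma_yyy = 0.000000; k3 = (-0.896896, 0.499514, 0.211281, -0.029495)
  k4: at (x, y) = (-0.313349, 1.301025), (dx/dtau, dy/dtau) = (-0.875905, 0.496614); Gamma_xxx = 0.386791, Gamma_xxy = 0.580186, Gamma_xyy = 0.000000, Gamma_yxx = -0.076125, Gamma_yxy = -0.114187, Gamma_yyy = 0.000000; k4 = (-0.875905, 0.496614, 0.207997, -0.040936)
  Y <- Y + (h/6)(k1 + 2k2 + 2k3 + k4): x = -0.3134, y = 1.3011, dx/dtau = -0.8759, dy/dtau = 0.4966


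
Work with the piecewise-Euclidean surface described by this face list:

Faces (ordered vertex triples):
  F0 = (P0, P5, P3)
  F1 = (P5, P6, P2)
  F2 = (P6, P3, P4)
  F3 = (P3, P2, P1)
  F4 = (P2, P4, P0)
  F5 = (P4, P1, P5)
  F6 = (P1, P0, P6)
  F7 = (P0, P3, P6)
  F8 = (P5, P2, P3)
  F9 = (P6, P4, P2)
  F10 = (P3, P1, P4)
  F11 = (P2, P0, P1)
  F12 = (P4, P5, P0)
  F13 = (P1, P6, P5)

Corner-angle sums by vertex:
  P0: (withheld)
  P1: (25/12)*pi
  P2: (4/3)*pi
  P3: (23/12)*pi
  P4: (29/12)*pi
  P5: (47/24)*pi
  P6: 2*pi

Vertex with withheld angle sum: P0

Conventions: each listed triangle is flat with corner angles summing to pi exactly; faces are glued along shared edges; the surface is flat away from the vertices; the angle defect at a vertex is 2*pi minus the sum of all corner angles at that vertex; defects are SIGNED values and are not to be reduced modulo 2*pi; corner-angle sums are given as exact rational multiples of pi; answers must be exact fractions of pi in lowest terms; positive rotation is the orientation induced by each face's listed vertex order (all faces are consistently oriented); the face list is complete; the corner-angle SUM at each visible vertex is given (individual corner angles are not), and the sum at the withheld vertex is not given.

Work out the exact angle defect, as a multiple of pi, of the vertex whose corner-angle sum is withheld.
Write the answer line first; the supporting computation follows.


Answer: defect(P0) = (-7/24)*pi

V = 7, E = 21, F = 14; chi = V - E + F = 0
Gauss-Bonnet: total defect = 2*pi*chi = 0; visible defects sum to (7/24)*pi


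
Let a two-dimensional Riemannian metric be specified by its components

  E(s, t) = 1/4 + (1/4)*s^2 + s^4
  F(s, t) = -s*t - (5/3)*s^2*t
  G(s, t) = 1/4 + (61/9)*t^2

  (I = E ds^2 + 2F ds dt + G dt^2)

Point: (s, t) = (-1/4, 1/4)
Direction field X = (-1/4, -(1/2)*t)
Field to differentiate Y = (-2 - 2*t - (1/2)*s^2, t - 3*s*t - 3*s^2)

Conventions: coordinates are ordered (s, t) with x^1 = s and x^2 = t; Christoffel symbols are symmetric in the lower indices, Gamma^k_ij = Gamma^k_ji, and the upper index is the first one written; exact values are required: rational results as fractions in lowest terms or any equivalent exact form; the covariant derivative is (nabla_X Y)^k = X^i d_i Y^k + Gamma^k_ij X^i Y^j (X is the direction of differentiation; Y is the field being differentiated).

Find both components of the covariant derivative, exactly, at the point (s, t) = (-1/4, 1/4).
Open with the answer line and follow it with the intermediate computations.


Answer: (nabla_X Y)^s = -117/3322, (nabla_X Y)^t = -27211/53152

E = 69/256, F = 7/192, G = 97/144 at the point
E_s = -3/16, E_t = 0, F_s = -1/24, F_t = 7/48, G_s = 0, G_t = 61/18
EG - F^2 = 1661/9216;  g^inv = (9216/1661) * [[97/144, -7/192], [-7/192, 69/256]]
first-kind symbols [ij,l] = (1/2)(d_i g_jl + d_j g_il - d_l g_ij): [ss,s] = E_s/2 = -3/32, [ss,t] = F_s - E_t/2 = -1/24, [st,s] = E_t/2 = 0, [st,t] = G_s/2 = 0, [tt,s] = F_t - G_s/2 = 7/48, [tt,t] = G_t/2 = 61/36
Gamma^s_ij = (G*[ij,s] - F*[ij,t])/(EG - F^2), Gamma^t_ij = (E*[ij,t] - F*[ij,s])/(EG - F^2)
Gamma_sss = -568/1661, Gamma_sst = 0, Gamma_stt = 336/1661, Gamma_tss = -72/1661, Gamma_tst = 0, Gamma_ttt = 4160/1661
X = (-1/4, -1/8), Y = (-81/32, 1/4) at the point


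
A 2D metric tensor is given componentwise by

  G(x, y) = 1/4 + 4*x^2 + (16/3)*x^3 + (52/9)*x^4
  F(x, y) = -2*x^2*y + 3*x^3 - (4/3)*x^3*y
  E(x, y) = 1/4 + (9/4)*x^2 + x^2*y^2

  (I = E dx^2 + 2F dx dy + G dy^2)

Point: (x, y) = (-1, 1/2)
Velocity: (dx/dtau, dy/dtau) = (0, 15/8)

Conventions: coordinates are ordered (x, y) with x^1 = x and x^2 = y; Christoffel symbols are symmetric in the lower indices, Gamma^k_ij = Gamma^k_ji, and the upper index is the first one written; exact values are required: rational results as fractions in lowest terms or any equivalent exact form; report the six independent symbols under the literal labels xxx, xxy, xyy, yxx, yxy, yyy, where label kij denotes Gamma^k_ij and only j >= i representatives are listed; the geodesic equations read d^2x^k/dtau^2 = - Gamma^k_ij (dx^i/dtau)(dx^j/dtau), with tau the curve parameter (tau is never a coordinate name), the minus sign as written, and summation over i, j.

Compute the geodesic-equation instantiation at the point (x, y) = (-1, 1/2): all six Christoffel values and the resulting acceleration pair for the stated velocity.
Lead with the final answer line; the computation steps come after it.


Answer: Gamma_xxx = 2390/259, Gamma_xxy = -9866/777, Gamma_xyy = 41912/2331, Gamma_yxx = 2166/259, Gamma_yxy = -2752/259, Gamma_yyy = 9920/777; accelerations (d^2x/dtau^2, d^2y/dtau^2) = (-130975/2072, -11625/259)

E = 11/4, F = -10/3, G = 169/36 at the point
E_x = -5, E_y = 1, F_x = 9, F_y = -2/3, G_x = -136/9, G_y = 0
EG - F^2 = 259/144;  g^inv = (144/259) * [[169/36, 10/3], [10/3, 11/4]]
first-kind symbols [ij,l] = (1/2)(d_i g_jl + d_j g_il - d_l g_ij): [xx,x] = E_x/2 = -5/2, [xx,y] = F_x - E_y/2 = 17/2, [xy,x] = E_y/2 = 1/2, [xy,y] = G_x/2 = -68/9, [yy,x] = F_y - G_x/2 = 62/9, [yy,y] = G_y/2 = 0
Gamma^x_ij = (G*[ij,x] - F*[ij,y])/(EG - F^2), Gamma^y_ij = (E*[ij,y] - F*[ij,x])/(EG - F^2)
Gamma_xxx = 2390/259, Gamma_xxy = -9866/777, Gamma_xyy = 41912/2331, Gamma_yxx = 2166/259, Gamma_yxy = -2752/259, Gamma_yyy = 9920/777
d^2x/dtau^2 = -(Gamma_xxx*(0)^2 + 2*Gamma_xxy*(0)*(15/8) + Gamma_xyy*(15/8)^2) = -130975/2072
d^2y/dtau^2 = -(Gamma_yxx*(0)^2 + 2*Gamma_yxy*(0)*(15/8) + Gamma_yyy*(15/8)^2) = -11625/259
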